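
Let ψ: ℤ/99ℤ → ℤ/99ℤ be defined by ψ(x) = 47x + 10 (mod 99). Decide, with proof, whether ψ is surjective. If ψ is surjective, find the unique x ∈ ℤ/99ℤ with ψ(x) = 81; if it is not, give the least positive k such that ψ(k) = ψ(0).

Since gcd(47, 99) = 1, 47 is invertible modulo 99. Euclid's algorithm: 99 = 2·47 + 5, 47 = 9·5 + 2, 5 = 2·2 + 1; back-substituting gives 1 = 59·47 − 28·99, so 47⁻¹ ≡ 59 (mod 99).
Then y ↦ 59(y − 10) is a two-sided inverse to ψ, so every y ∈ ℤ/99ℤ has a preimage.
Hence ψ is surjective.
Since ψ is surjective, we compute ψ⁻¹(81): solve 47x + 10 ≡ 81 (mod 99), i.e. 47x ≡ 71 (mod 99).
Multiplying by 47⁻¹ = 59 gives x ≡ 59·71 = 4189 = 42·99 + 31 ≡ 31 (mod 99).
Check: ψ(31) = 47·31 + 10 = 1467 = 14·99 + 81 ≡ 81 (mod 99).

31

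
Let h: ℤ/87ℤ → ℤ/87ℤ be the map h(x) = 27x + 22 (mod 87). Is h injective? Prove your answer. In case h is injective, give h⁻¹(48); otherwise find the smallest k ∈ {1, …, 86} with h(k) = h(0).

29

By definition, h is injective if h(s) = h(t) implies s = t.
We have gcd(27, 87) = 3 > 1. Taking s = 0 and t = 29: h(0) = 22 and h(29) = 27·29 + 22 = 805 ≡ 22 (mod 87).
So h(0) = h(29) while 0 ≠ 29, thus h is not injective.
Since h is not injective, we find the least positive k with h(k) = h(0): this means 27k ≡ 0 (mod 87), i.e. 87 ∣ 27k. Since gcd(27, 87) = 3, dividing through by 3 this holds exactly when 29 ∣ 9k, and as gcd(9, 29) = 1, exactly when 29 ∣ k.
The smallest positive such k is 29.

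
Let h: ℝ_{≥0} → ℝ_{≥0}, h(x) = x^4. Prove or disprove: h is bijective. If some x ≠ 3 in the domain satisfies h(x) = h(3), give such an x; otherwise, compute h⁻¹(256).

4

On ℝ_{≥0}, x ↦ x^4 is strictly increasing (injective) and for any y ∈ ℝ_{≥0} the 4th root y^{1/4} lies in ℝ_{≥0} (surjective). So h is bijective.
Since x ↦ x^4 is strictly increasing on ℝ_{≥0}, it is injective there, so no x ≠ 3 in the domain has h(x) = h(3). We therefore compute h⁻¹(256) = 256^{1/4} = 4 (indeed 4^4 = 256).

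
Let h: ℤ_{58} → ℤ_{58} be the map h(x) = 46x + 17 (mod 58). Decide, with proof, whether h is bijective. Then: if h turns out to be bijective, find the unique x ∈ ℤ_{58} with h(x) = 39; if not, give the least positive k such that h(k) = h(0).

We have gcd(46, 58) = 2 > 1. Taking u = 0 and v = 29: h(0) = 17 and h(29) = 46·29 + 17 = 1351 ≡ 17 (mod 58).
So h(0) = h(29) while 0 ≠ 29, hence h is not injective, hence not bijective.
Since h is not bijective, we find the least positive k with h(k) = h(0): this means 46k ≡ 0 (mod 58), i.e. 58 ∣ 46k. Since gcd(46, 58) = 2, dividing through by 2 this holds exactly when 29 ∣ 23k, and as gcd(23, 29) = 1, exactly when 29 ∣ k.
The smallest positive such k is 29.

29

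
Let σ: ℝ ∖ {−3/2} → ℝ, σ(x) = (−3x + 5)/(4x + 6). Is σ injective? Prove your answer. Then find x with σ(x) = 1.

-1/7

Suppose σ(s) = σ(t). Cross-multiplying: (−3s + 5)(4t + 6) = (−3t + 5)(4s + 6).
Expanding both sides and cancelling the symmetric terms leaves −38·(s − t) = 0. Since −38 ≠ 0, s = t. So σ is injective.
Solving σ(x) = 1: cross-multiplying gives −3x + 5 = 1(4x + 6), which rearranges to −7x = 1, so x = −1/7.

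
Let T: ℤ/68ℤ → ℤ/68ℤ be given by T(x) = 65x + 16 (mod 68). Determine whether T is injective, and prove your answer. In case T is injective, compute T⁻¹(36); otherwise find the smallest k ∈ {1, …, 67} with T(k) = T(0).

16

If T(u) = T(v), then 65u ≡ 65v (mod 68). Because gcd(65, 68) = 1, we may cancel 65 to get u ≡ v (mod 68).
Hence T is injective.
We now compute 65⁻¹ mod 68 explicitly. Euclid's algorithm: 68 = 1·65 + 3, 65 = 21·3 + 2, 3 = 1·2 + 1; back-substituting gives 1 = 45·65 − 43·68, so 65⁻¹ ≡ 45 (mod 68).
Since T is injective, we find T⁻¹(36): we need 65x ≡ 36 − 16 ≡ 20 (mod 68). Using 65⁻¹ = 45: x ≡ 45·20 = 900 = 13·68 + 16, so x = 16.
Check: T(16) = 65·16 + 16 = 1056 = 15·68 + 36 ≡ 36 (mod 68).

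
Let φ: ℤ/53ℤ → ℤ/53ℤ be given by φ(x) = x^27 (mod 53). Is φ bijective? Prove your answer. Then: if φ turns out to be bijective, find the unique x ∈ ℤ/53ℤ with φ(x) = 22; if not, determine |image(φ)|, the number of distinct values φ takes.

31

Since 53 is prime, the nonzero elements of ℤ/53ℤ form a cyclic group of order 52.
As gcd(27, 52) = 1, raising to the 27th power is a bijection on this group: if s^27 ≡ t^27 then (st^{−1})^27 = 1, and the only element of order dividing gcd(27, 52) = 1 is 1, so s = t.
With φ(0) = 0 this makes φ injective on all of ℤ/53ℤ, hence bijective (finite equal-size domain and codomain). In particular φ is bijective.
Since φ is bijective, we find the preimage of 22. The inverse of x ↦ x^27 on (ℤ/53ℤ)^× is x ↦ x^27, because 27·27 = 729 = 14·52 + 1 ≡ 1 (mod 52) and x^{52} = 1 for x ≠ 0 (Fermat). So φ⁻¹(22) = 22^27 mod 53.
Repeated squaring mod 53: 22^1 ≡ 22, 22^2 ≡ 22² = 484 ≡ 7, 22^4 ≡ 7² = 49, 22^8 ≡ 49² = 2401 ≡ 16, 22^16 ≡ 16² = 256 ≡ 44. Since 27 = 16 + 8 + 2 + 1, 22^27 ≡ 44·16·7·22: 44·16 = 704 ≡ 15, then 15·7 = 105 ≡ 52, then 52·22 = 1144 ≡ 31. So 22^27 ≡ 31 (mod 53).
Hence φ⁻¹(22) = 31.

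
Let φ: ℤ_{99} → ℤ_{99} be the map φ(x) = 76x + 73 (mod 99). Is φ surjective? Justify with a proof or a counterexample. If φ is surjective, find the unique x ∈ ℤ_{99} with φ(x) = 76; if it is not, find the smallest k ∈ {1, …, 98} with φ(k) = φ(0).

30

Since gcd(76, 99) = 1, 76 is invertible modulo 99. Euclid's algorithm: 99 = 1·76 + 23, 76 = 3·23 + 7, 23 = 3·7 + 2, 7 = 3·2 + 1; back-substituting gives 1 = 43·76 − 33·99, so 76⁻¹ ≡ 43 (mod 99).
For any y ∈ ℤ_{99}, x = 43(y − 73) mod 99 satisfies φ(x) = 76·43(y − 73) + 73 ≡ y (since 76·43 ≡ 1 mod 99). So every y has a preimage.
Hence φ is surjective.
Since φ is surjective, we compute φ⁻¹(76): solve 76x + 73 ≡ 76 (mod 99), i.e. 76x ≡ 3 (mod 99).
Multiplying by 76⁻¹ = 43 gives x ≡ 43·3 = 129 = 1·99 + 30 ≡ 30 (mod 99).
Check: φ(30) = 76·30 + 73 = 2353 = 23·99 + 76 ≡ 76 (mod 99).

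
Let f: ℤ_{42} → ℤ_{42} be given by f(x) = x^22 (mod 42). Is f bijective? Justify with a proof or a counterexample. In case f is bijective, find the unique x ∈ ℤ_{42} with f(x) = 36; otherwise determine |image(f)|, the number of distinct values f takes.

16

f(4): Repeated squaring mod 42: 4^1 ≡ 4, 4^2 ≡ 4² = 16, 4^4 ≡ 16² = 256 ≡ 4, 4^8 ≡ 4² = 16, 4^16 ≡ 16² = 256 ≡ 4. Since 22 = 16 + 4 + 2, 4^22 ≡ 4·4·16: 4·4 = 16, then 16·16 = 256 ≡ 4. So 4^22 ≡ 4 (mod 42).
f(10): Repeated squaring mod 42: 10^1 ≡ 10, 10^2 ≡ 10² = 100 ≡ 16, 10^4 ≡ 16² = 256 ≡ 4, 10^8 ≡ 4² = 16, 10^16 ≡ 16² = 256 ≡ 4. Since 22 = 16 + 4 + 2, 10^22 ≡ 4·4·16: 4·4 = 16, then 16·16 = 256 ≡ 4. So 10^22 ≡ 4 (mod 42).
So f(4) = f(10) = 4 while 4 ≠ 10, therefore f is not injective, hence not bijective.
Since f is not bijective, we determine |image(f)|. Computing x^22 mod 42 for each x (by repeated squaring, reducing mod 42 at every step), the values f(0), f(1), …, f(41) are: 0, 1, 16, 39, 4, 37, 36, 7, 22, 9, 4, 25, 30, 1, 28, 15, 16, 25, 18, 37, 22, 21, 22, 37, 18, 25, 16, 15, 28, 1, 30, 25, 4, 9, 22, 7, 36, 37, 4, 39, 16, 1.
The distinct values are {0, 1, 4, 7, 9, 15, 16, 18, 21, 22, 25, 28, 30, 36, 37, 39}; there are 16 of them.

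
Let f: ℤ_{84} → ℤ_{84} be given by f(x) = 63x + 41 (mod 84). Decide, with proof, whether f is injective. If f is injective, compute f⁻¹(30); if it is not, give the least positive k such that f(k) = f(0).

We have gcd(63, 84) = 21 > 1. Taking x_1 = 0 and x_2 = 4: f(0) = 41 and f(4) = 63·4 + 41 = 293 ≡ 41 (mod 84).
So f(0) = f(4) while 0 ≠ 4, therefore f is not injective.
Since f is not injective, we find the least positive k with f(k) = f(0): this means 63k ≡ 0 (mod 84), i.e. 84 ∣ 63k. Since gcd(63, 84) = 21, dividing through by 21 this holds exactly when 4 ∣ 3k, and as gcd(3, 4) = 1, exactly when 4 ∣ k.
The smallest positive such k is 4.

4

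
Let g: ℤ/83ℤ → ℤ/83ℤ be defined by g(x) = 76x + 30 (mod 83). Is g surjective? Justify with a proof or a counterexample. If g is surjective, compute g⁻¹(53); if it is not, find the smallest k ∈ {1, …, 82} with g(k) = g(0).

56

By definition, g is surjective if every y in the codomain equals g(x) for some x in the domain.
Since gcd(76, 83) = 1, 76 is invertible modulo 83. Euclid's algorithm: 83 = 1·76 + 7, 76 = 10·7 + 6, 7 = 1·6 + 1; back-substituting gives 1 = 71·76 − 65·83, so 76⁻¹ ≡ 71 (mod 83).
For any y ∈ ℤ/83ℤ, x = 71(y − 30) mod 83 satisfies g(x) = 76·71(y − 30) + 30 ≡ y (since 76·71 ≡ 1 mod 83). So every y has a preimage.
Therefore g is surjective.
Since g is surjective, we compute g⁻¹(53): solve 76x + 30 ≡ 53 (mod 83), i.e. 76x ≡ 23 (mod 83).
Multiplying by 76⁻¹ = 71 gives x ≡ 71·23 = 1633 = 19·83 + 56 ≡ 56 (mod 83).
Check: g(56) = 76·56 + 30 = 4286 = 51·83 + 53 ≡ 53 (mod 83).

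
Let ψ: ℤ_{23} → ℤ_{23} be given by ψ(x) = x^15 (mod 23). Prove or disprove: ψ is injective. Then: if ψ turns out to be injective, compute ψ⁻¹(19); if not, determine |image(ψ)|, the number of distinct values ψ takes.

5

Since 23 is prime, the nonzero elements of ℤ_{23} form a cyclic group of order 22.
As gcd(15, 22) = 1, raising to the 15th power is a bijection on this group: if a^15 ≡ b^15 then (ab^{−1})^15 = 1, and the only element of order dividing gcd(15, 22) = 1 is 1, so a = b.
With ψ(0) = 0 this makes ψ injective on all of ℤ_{23}, hence bijective (finite equal-size domain and codomain). In particular ψ is injective.
Since ψ is injective, we find the preimage of 19. The inverse of x ↦ x^15 on (ℤ_{23})^× is x ↦ x^3, because 15·3 = 45 = 2·22 + 1 ≡ 1 (mod 22) and x^{22} = 1 for x ≠ 0 (Fermat). So ψ⁻¹(19) = 19^3 mod 23.
Repeated squaring mod 23: 19^1 ≡ 19, 19^2 ≡ 19² = 361 ≡ 16. Since 3 = 2 + 1, 19^3 ≡ 16·19: 16·19 = 304 ≡ 5. So 19^3 ≡ 5 (mod 23).
Hence ψ⁻¹(19) = 5.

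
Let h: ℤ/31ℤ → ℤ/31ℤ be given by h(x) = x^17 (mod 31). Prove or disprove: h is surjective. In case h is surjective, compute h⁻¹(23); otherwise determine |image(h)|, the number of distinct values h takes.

Since 31 is prime, the nonzero elements of ℤ/31ℤ form a cyclic group of order 30.
As gcd(17, 30) = 1, raising to the 17th power is a bijection on this group: if s^17 ≡ t^17 then (st^{−1})^17 = 1, and the only element of order dividing gcd(17, 30) = 1 is 1, so s = t.
With h(0) = 0 this makes h injective on all of ℤ/31ℤ, hence bijective (finite equal-size domain and codomain). In particular h is surjective.
Since h is surjective, we find the preimage of 23. The inverse of x ↦ x^17 on (ℤ/31ℤ)^× is x ↦ x^23, because 17·23 = 391 = 13·30 + 1 ≡ 1 (mod 30) and x^{30} = 1 for x ≠ 0 (Fermat). So h⁻¹(23) = 23^23 mod 31.
Repeated squaring mod 31: 23^1 ≡ 23, 23^2 ≡ 23² = 529 ≡ 2, 23^4 ≡ 2² = 4, 23^8 ≡ 4² = 16, 23^16 ≡ 16² = 256 ≡ 8. Since 23 = 16 + 4 + 2 + 1, 23^23 ≡ 8·4·2·23: 8·4 = 32 ≡ 1, then 1·2 = 2, then 2·23 = 46 ≡ 15. So 23^23 ≡ 15 (mod 31).
Hence h⁻¹(23) = 15.

15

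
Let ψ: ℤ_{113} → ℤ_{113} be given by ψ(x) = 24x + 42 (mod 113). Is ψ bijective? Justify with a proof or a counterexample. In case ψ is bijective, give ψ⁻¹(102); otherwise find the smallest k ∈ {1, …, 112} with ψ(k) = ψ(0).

Recall that ψ is injective when ψ(s) = ψ(t) forces s = t.
Suppose ψ(s) = ψ(t) in ℤ_{113}. Then 24s + 42 ≡ 24t + 42 (mod 113), therefore 24(s − t) ≡ 0 (mod 113).
Since gcd(24, 113) = 1, 24 is invertible modulo 113, so s − t ≡ 0 (mod 113), i.e. s = t.
We now compute 24⁻¹ mod 113 explicitly. Euclid's algorithm: 113 = 4·24 + 17, 24 = 1·17 + 7, 17 = 2·7 + 3, 7 = 2·3 + 1; back-substituting gives 1 = 33·24 − 7·113, so 24⁻¹ ≡ 33 (mod 113).
Then y ↦ 33(y − 42) is a two-sided inverse to ψ, so every y ∈ ℤ_{113} has a preimage.
So ψ is bijective.
Since ψ is bijective, we compute ψ⁻¹(102): solve 24x + 42 ≡ 102 (mod 113), i.e. 24x ≡ 60 (mod 113).
Multiplying by 24⁻¹ = 33 gives x ≡ 33·60 = 1980 = 17·113 + 59 ≡ 59 (mod 113).
Check: ψ(59) = 24·59 + 42 = 1458 = 12·113 + 102 ≡ 102 (mod 113).

59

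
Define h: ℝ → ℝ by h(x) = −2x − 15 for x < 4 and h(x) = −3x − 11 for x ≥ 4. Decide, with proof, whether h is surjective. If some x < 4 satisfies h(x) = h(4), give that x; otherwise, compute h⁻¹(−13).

Both pieces are strictly decreasing (slopes −2 and −3), so each is injective on its own interval.
The left piece maps (−∞, 4) onto (−23, ∞); the right piece maps [4, ∞) onto (−∞, −23].
These images together cover ℝ, so h is surjective.
Because the two images are disjoint, no x < 4 has h(x) = h(4), so we compute h⁻¹(−13): −13 lies in (−23, ∞), so solve −2x − 15 = −13: x = (−13 + 15)/(−2) = −1.

-1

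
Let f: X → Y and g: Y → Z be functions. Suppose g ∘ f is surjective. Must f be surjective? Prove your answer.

No. Take X = {1, 2}, Y = {1, 2, 3}, Z = {1}, f(a) = 1 for every a ∈ X, and g(b) = 1 for every b ∈ Y.
Then g ∘ f is surjective onto {1}, but 3 ∈ Y has no preimage under f, so f is not surjective.

not surjective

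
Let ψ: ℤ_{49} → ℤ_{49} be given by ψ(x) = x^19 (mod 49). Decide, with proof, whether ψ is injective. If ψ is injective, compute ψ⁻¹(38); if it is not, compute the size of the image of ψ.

43

ψ(0) = 0^19 = 0.
ψ(7): Repeated squaring mod 49: 7^1 ≡ 7, 7^2 ≡ 7² = 49 ≡ 0, 7^4 ≡ 0² = 0, 7^8 ≡ 0² = 0, 7^16 ≡ 0² = 0. Since 19 = 16 + 2 + 1, 7^19 ≡ 0·0·7: 0·0 = 0, then 0·7 = 0. So 7^19 ≡ 0 (mod 49).
So ψ(0) = ψ(7) = 0 while 0 ≠ 7, therefore ψ is not injective.
Since ψ is not injective, we determine |image(ψ)|. Computing x^19 mod 49 for each x (by repeated squaring, reducing mod 49 at every step), the values ψ(0), ψ(1), …, ψ(48) are: 0, 1, 37, 38, 46, 47, 34, 0, 36, 23, 24, 32, 33, 20, 0, 22, 9, 10, 18, 19, 6, 0, 8, 44, 45, 4, 5, 41, 0, 43, 30, 31, 39, 40, 27, 0, 29, 16, 17, 25, 26, 13, 0, 15, 2, 3, 11, 12, 48.
The distinct values are {0, 1, 2, 3, 4, 5, 6, 8, 9, 10, 11, 12, 13, 15, 16, 17, 18, 19, 20, 22, 23, 24, 25, 26, 27, 29, 30, 31, 32, 33, 34, 36, 37, 38, 39, 40, 41, 43, 44, 45, 46, 47, 48}; there are 43 of them.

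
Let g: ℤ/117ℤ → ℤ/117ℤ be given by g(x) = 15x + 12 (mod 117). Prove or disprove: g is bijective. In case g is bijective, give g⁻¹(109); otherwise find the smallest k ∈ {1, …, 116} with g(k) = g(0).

By definition, injectivity means: for all x_1, x_2 in the domain, g(x_1) = g(x_2) implies x_1 = x_2.
We have gcd(15, 117) = 3 > 1. Taking x_1 = 0 and x_2 = 39: g(0) = 12 and g(39) = 15·39 + 12 = 597 ≡ 12 (mod 117).
So g(0) = g(39) while 0 ≠ 39, thus g is not injective, hence not bijective.
Since g is not bijective, we find the least positive k with g(k) = g(0): this means 15k ≡ 0 (mod 117), i.e. 117 ∣ 15k. Since gcd(15, 117) = 3, dividing through by 3 this holds exactly when 39 ∣ 5k, and as gcd(5, 39) = 1, exactly when 39 ∣ k.
The smallest positive such k is 39.

39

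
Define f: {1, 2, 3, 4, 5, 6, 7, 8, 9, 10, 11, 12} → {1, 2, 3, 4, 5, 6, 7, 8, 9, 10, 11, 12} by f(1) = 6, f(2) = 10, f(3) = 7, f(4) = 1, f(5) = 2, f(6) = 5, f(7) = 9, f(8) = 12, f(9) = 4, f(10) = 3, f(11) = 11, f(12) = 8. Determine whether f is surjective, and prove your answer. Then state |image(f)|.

12

Every element of the codomain has a preimage: 1 = f(4), 2 = f(5), 3 = f(10), 4 = f(9), 5 = f(6), 6 = f(1), 7 = f(3), 8 = f(12), 9 = f(7), 10 = f(2), 11 = f(11), 12 = f(8).
So f is surjective.
The image of f is {1, 2, 3, 4, 5, 6, 7, 8, 9, 10, 11, 12}, which has 12 elements.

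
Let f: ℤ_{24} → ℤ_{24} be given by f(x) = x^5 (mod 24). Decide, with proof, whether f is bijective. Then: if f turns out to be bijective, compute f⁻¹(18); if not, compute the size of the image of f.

f(0) = 0^5 = 0.
f(6): Repeated squaring mod 24: 6^1 ≡ 6, 6^2 ≡ 6² = 36 ≡ 12, 6^4 ≡ 12² = 144 ≡ 0. Since 5 = 4 + 1, 6^5 ≡ 0·6: 0·6 = 0. So 6^5 ≡ 0 (mod 24).
So f(0) = f(6) = 0 while 0 ≠ 6, thus f is not injective, hence not bijective.
Since f is not bijective, we determine |image(f)|. Computing x^5 mod 24 for each x (by repeated squaring, reducing mod 24 at every step), the values f(0), f(1), …, f(23) are: 0, 1, 8, 3, 16, 5, 0, 7, 8, 9, 16, 11, 0, 13, 8, 15, 16, 17, 0, 19, 8, 21, 16, 23.
The distinct values are {0, 1, 3, 5, 7, 8, 9, 11, 13, 15, 16, 17, 19, 21, 23}; there are 15 of them.

15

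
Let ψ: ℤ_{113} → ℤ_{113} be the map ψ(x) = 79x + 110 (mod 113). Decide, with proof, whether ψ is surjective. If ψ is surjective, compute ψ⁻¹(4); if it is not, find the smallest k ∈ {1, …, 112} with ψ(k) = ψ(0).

Since gcd(79, 113) = 1, 79 is invertible modulo 113. Euclid's algorithm: 113 = 1·79 + 34, 79 = 2·34 + 11, 34 = 3·11 + 1; back-substituting gives 1 = 103·79 − 72·113, so 79⁻¹ ≡ 103 (mod 113).
Then y ↦ 103(y − 110) is a two-sided inverse to ψ, so every y ∈ ℤ_{113} has a preimage.
Hence ψ is surjective.
Since ψ is surjective, we find ψ⁻¹(4): we need 79x ≡ 4 − 110 ≡ 7 (mod 113). Using 79⁻¹ = 103: x ≡ 103·7 = 721 = 6·113 + 43, so x = 43.
Check: ψ(43) = 79·43 + 110 = 3507 = 31·113 + 4 ≡ 4 (mod 113).

43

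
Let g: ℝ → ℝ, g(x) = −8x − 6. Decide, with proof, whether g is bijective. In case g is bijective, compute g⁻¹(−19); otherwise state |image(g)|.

13/8

Recall that g is injective if g(a) = g(b) implies a = b.
Suppose g(a) = g(b). Then −8a − 6 = −8b − 6, so −8a = −8b, hence a = b.
For any y ∈ ℝ, x = (y + 6)/(−8) satisfies g(x) = y.
Hence g is bijective.
Since g is bijective, we compute g⁻¹(−19) = (−19 + 6)/(−8) = 13/8.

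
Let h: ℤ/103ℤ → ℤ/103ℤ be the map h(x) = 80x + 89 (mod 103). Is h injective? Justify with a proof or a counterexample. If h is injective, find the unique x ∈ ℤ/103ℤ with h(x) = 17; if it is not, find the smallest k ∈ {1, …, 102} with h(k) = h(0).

30

Recall: h is injective if h(x_1) = h(x_2) implies x_1 = x_2.
If h(x_1) = h(x_2), then 80x_1 ≡ 80x_2 (mod 103). Because gcd(80, 103) = 1, we may cancel 80 to get x_1 ≡ x_2 (mod 103).
Hence h is injective.
We now compute 80⁻¹ mod 103 explicitly. Euclid's algorithm: 103 = 1·80 + 23, 80 = 3·23 + 11, 23 = 2·11 + 1; back-substituting gives 1 = 94·80 − 73·103, so 80⁻¹ ≡ 94 (mod 103).
Since h is injective, we find h⁻¹(17): we need 80x ≡ 17 − 89 ≡ 31 (mod 103). Using 80⁻¹ = 94: x ≡ 94·31 = 2914 = 28·103 + 30, so x = 30.
Check: h(30) = 80·30 + 89 = 2489 = 24·103 + 17 ≡ 17 (mod 103).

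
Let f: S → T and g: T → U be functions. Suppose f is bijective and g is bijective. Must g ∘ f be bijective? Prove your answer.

Injectivity: if g(f(s)) = g(f(t)) then f(s) = f(t) (g injective) so s = t (f injective).
Surjectivity: for c ∈ U pick b with g(b) = c, then a with f(a) = b; then (g ∘ f)(a) = c.
Hence g ∘ f is bijective.

bijective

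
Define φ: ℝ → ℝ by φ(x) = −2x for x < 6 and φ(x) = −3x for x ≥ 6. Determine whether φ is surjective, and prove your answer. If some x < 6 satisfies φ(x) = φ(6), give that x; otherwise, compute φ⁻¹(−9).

9/2

Both pieces are strictly decreasing (slopes −2 and −3), so each is injective on its own interval.
The left piece maps (−∞, 6) onto (−12, ∞); the right piece maps [6, ∞) onto (−∞, −18].
The union (−12, ∞) ∪ (−∞, −18] omits the interval between −12 and −18; in particular −12 has no preimage. So φ is not surjective.
Because the two images are disjoint, no x < 6 has φ(x) = φ(6), so we compute φ⁻¹(−9): −9 lies in (−12, ∞), so solve −2x = −9: x = (−9 − 0)/(−2) = 9/2.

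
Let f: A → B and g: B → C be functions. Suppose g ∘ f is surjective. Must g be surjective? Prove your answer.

surjective

Let c ∈ C. Since g ∘ f is surjective, some a ∈ A has g(f(a)) = c. Then b = f(a) ∈ B satisfies g(b) = c. So g is surjective.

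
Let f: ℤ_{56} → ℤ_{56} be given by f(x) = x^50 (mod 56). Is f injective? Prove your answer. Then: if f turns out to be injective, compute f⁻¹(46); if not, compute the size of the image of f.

f(6): Repeated squaring mod 56: 6^1 ≡ 6, 6^2 ≡ 6² = 36, 6^4 ≡ 36² = 1296 ≡ 8, 6^8 ≡ 8² = 64 ≡ 8, 6^16 ≡ 8² = 64 ≡ 8, 6^32 ≡ 8² = 64 ≡ 8. Since 50 = 32 + 16 + 2, 6^50 ≡ 8·8·36: 8·8 = 64 ≡ 8, then 8·36 = 288 ≡ 8. So 6^50 ≡ 8 (mod 56).
f(8): Repeated squaring mod 56: 8^1 ≡ 8, 8^2 ≡ 8² = 64 ≡ 8, 8^4 ≡ 8² = 64 ≡ 8, 8^8 ≡ 8² = 64 ≡ 8, 8^16 ≡ 8² = 64 ≡ 8, 8^32 ≡ 8² = 64 ≡ 8. Since 50 = 32 + 16 + 2, 8^50 ≡ 8·8·8: 8·8 = 64 ≡ 8, then 8·8 = 64 ≡ 8. So 8^50 ≡ 8 (mod 56).
So f(6) = f(8) = 8 while 6 ≠ 8, therefore f is not injective.
Since f is not injective, we determine |image(f)|. Computing x^50 mod 56 for each x (by repeated squaring, reducing mod 56 at every step), the values f(0), f(1), …, f(55) are: 0, 1, 32, 9, 16, 25, 8, 49, 8, 25, 16, 9, 32, 1, 0, 1, 32, 9, 16, 25, 8, 49, 8, 25, 16, 9, 32, 1, 0, 1, 32, 9, 16, 25, 8, 49, 8, 25, 16, 9, 32, 1, 0, 1, 32, 9, 16, 25, 8, 49, 8, 25, 16, 9, 32, 1.
The distinct values are {0, 1, 8, 9, 16, 25, 32, 49}; there are 8 of them.

8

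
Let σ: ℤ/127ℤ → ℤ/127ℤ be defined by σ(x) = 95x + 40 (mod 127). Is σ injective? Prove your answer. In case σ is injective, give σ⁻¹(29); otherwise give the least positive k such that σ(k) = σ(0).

Suppose σ(u) = σ(v) in ℤ/127ℤ. Then 95u + 40 ≡ 95v + 40 (mod 127), thus 95(u − v) ≡ 0 (mod 127).
Since gcd(95, 127) = 1, 95 is invertible modulo 127, so u − v ≡ 0 (mod 127), i.e. u = v.
Therefore σ is injective.
We now compute 95⁻¹ mod 127 explicitly. Euclid's algorithm: 127 = 1·95 + 32, 95 = 2·32 + 31, 32 = 1·31 + 1; back-substituting gives 1 = 123·95 − 92·127, so 95⁻¹ ≡ 123 (mod 127).
Since σ is injective, we find σ⁻¹(29): we need 95x ≡ 29 − 40 ≡ 116 (mod 127). Using 95⁻¹ = 123: x ≡ 123·116 = 14268 = 112·127 + 44, so x = 44.
Check: σ(44) = 95·44 + 40 = 4220 = 33·127 + 29 ≡ 29 (mod 127).

44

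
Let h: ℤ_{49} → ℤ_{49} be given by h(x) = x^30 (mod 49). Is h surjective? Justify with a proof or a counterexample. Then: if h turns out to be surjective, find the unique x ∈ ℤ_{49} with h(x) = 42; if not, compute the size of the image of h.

h(3): Repeated squaring mod 49: 3^1 ≡ 3, 3^2 ≡ 3² = 9, 3^4 ≡ 9² = 81 ≡ 32, 3^8 ≡ 32² = 1024 ≡ 44, 3^16 ≡ 44² = 1936 ≡ 25. Since 30 = 16 + 8 + 4 + 2, 3^30 ≡ 25·44·32·9: 25·44 = 1100 ≡ 22, then 22·32 = 704 ≡ 18, then 18·9 = 162 ≡ 15. So 3^30 ≡ 15 (mod 49).
h(5): Repeated squaring mod 49: 5^1 ≡ 5, 5^2 ≡ 5² = 25, 5^4 ≡ 25² = 625 ≡ 37, 5^8 ≡ 37² = 1369 ≡ 46, 5^16 ≡ 46² = 2116 ≡ 9. Since 30 = 16 + 8 + 4 + 2, 5^30 ≡ 9·46·37·25: 9·46 = 414 ≡ 22, then 22·37 = 814 ≡ 30, then 30·25 = 750 ≡ 15. So 5^30 ≡ 15 (mod 49).
So h(3) = h(5) = 15 while 3 ≠ 5, therefore h is not injective.
A non-injective map from the 49-element set ℤ_{49} to itself takes at most 48 distinct values, so it cannot be surjective. So h is not surjective.
Since h is not surjective, we determine |image(h)|. Computing x^30 mod 49 for each x (by repeated squaring, reducing mod 49 at every step), the values h(0), h(1), …, h(48) are: 0, 1, 22, 15, 43, 15, 36, 0, 15, 29, 36, 22, 8, 22, 0, 29, 36, 8, 1, 1, 8, 0, 43, 43, 29, 29, 43, 43, 0, 8, 1, 1, 8, 36, 29, 0, 22, 8, 22, 36, 29, 15, 0, 36, 15, 43, 15, 22, 1.
The distinct values are {0, 1, 8, 15, 22, 29, 36, 43}; there are 8 of them.

8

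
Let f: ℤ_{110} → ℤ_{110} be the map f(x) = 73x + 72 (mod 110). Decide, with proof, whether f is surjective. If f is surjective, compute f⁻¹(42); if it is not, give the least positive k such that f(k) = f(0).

90

By definition, f is surjective if every y in the codomain equals f(x) for some x in the domain.
Since gcd(73, 110) = 1, 73 is invertible modulo 110. Euclid's algorithm: 110 = 1·73 + 37, 73 = 1·37 + 36, 37 = 1·36 + 1; back-substituting gives 1 = 107·73 − 71·110, so 73⁻¹ ≡ 107 (mod 110).
Then y ↦ 107(y − 72) is a two-sided inverse to f, so every y ∈ ℤ_{110} has a preimage.
Hence f is surjective.
Since f is surjective, we compute f⁻¹(42): solve 73x + 72 ≡ 42 (mod 110), i.e. 73x ≡ 80 (mod 110).
Multiplying by 73⁻¹ = 107 gives x ≡ 107·80 = 8560 = 77·110 + 90 ≡ 90 (mod 110).
Check: f(90) = 73·90 + 72 = 6642 = 60·110 + 42 ≡ 42 (mod 110).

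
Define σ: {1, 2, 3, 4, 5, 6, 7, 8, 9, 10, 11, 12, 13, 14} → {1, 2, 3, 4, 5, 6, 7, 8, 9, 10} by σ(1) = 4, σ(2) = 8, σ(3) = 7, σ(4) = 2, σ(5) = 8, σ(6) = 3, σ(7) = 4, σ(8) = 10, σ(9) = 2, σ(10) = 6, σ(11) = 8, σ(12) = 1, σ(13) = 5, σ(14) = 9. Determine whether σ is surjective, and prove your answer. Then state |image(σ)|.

Every element of the codomain has a preimage: 1 = σ(12), 2 = σ(4), 3 = σ(6), 4 = σ(1), 5 = σ(13), 6 = σ(10), 7 = σ(3), 8 = σ(2), 9 = σ(14), 10 = σ(8).
Thus σ is surjective.
The image of σ is {1, 2, 3, 4, 5, 6, 7, 8, 9, 10}, which has 10 elements.

10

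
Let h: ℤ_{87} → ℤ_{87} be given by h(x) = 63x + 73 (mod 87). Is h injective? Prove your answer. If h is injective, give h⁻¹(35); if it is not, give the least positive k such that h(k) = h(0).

We have gcd(63, 87) = 3 > 1. Taking x_1 = 0 and x_2 = 29: h(0) = 73 and h(29) = 63·29 + 73 = 1900 ≡ 73 (mod 87).
So h(0) = h(29) while 0 ≠ 29, hence h is not injective.
Since h is not injective, we find the least positive k with h(k) = h(0): this means 63k ≡ 0 (mod 87), i.e. 87 ∣ 63k. Since gcd(63, 87) = 3, dividing through by 3 this holds exactly when 29 ∣ 21k, and as gcd(21, 29) = 1, exactly when 29 ∣ k.
The smallest positive such k is 29.

29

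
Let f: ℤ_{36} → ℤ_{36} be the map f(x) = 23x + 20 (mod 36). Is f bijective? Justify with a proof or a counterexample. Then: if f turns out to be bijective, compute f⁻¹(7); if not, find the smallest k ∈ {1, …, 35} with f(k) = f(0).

1

Recall that f is injective when f(a) = f(b) forces a = b.
If f(a) = f(b), then 23a ≡ 23b (mod 36). Because gcd(23, 36) = 1, we may cancel 23 to get a ≡ b (mod 36).
We now compute 23⁻¹ mod 36 explicitly. Euclid's algorithm: 36 = 1·23 + 13, 23 = 1·13 + 10, 13 = 1·10 + 3, 10 = 3·3 + 1; back-substituting gives 1 = 11·23 − 7·36, so 23⁻¹ ≡ 11 (mod 36).
Then y ↦ 11(y − 20) is a two-sided inverse to f, so every y ∈ ℤ_{36} has a preimage.
Therefore f is bijective.
Since f is bijective, we compute f⁻¹(7): solve 23x + 20 ≡ 7 (mod 36), i.e. 23x ≡ 23 (mod 36).
Multiplying by 23⁻¹ = 11 gives x ≡ 11·23 = 253 = 7·36 + 1 ≡ 1 (mod 36).
Check: f(1) = 23·1 + 20 = 43 = 1·36 + 7 ≡ 7 (mod 36).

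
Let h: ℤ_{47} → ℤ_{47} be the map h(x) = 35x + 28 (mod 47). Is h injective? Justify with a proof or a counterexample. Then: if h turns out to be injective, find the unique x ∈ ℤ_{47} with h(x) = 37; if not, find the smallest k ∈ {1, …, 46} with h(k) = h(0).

11

Suppose h(u) = h(v) in ℤ_{47}. Then 35u + 28 ≡ 35v + 28 (mod 47), so 35(u − v) ≡ 0 (mod 47).
Since gcd(35, 47) = 1, 35 is invertible modulo 47, thus u − v ≡ 0 (mod 47), i.e. u = v.
Therefore h is injective.
We now compute 35⁻¹ mod 47 explicitly. Euclid's algorithm: 47 = 1·35 + 12, 35 = 2·12 + 11, 12 = 1·11 + 1; back-substituting gives 1 = 43·35 − 32·47, so 35⁻¹ ≡ 43 (mod 47).
Since h is injective, we compute h⁻¹(37): solve 35x + 28 ≡ 37 (mod 47), i.e. 35x ≡ 9 (mod 47).
Multiplying by 35⁻¹ = 43 gives x ≡ 43·9 = 387 = 8·47 + 11 ≡ 11 (mod 47).
Check: h(11) = 35·11 + 28 = 413 = 8·47 + 37 ≡ 37 (mod 47).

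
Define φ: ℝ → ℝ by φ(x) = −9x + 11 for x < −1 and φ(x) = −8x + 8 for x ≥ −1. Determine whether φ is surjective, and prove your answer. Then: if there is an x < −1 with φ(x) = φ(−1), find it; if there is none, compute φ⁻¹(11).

Both pieces are strictly decreasing (slopes −9 and −8), so each is injective on its own interval.
The left piece maps (−∞, −1) onto (20, ∞); the right piece maps [−1, ∞) onto (−∞, 16].
The union (20, ∞) ∪ (−∞, 16] omits the interval between 20 and 16; in particular 20 has no preimage. So φ is not surjective.
Because the two images are disjoint, no x < −1 has φ(x) = φ(−1), so we compute φ⁻¹(11): 11 lies in (−∞, 16], so solve −8x + 8 = 11: x = (11 − 8)/(−8) = −3/8.

-3/8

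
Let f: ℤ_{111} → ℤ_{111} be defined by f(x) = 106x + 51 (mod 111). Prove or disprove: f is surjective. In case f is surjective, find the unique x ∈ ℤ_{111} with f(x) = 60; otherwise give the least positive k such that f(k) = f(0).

Recall: f is surjective if every y in the codomain equals f(x) for some x in the domain.
Since gcd(106, 111) = 1, 106 is invertible modulo 111. Euclid's algorithm: 111 = 1·106 + 5, 106 = 21·5 + 1; back-substituting gives 1 = 22·106 − 21·111, so 106⁻¹ ≡ 22 (mod 111).
Then y ↦ 22(y − 51) is a two-sided inverse to f, so every y ∈ ℤ_{111} has a preimage.
Hence f is surjective.
Since f is surjective, we find f⁻¹(60): we need 106x ≡ 60 − 51 ≡ 9 (mod 111). Using 106⁻¹ = 22: x ≡ 22·9 = 198 = 1·111 + 87, so x = 87.
Check: f(87) = 106·87 + 51 = 9273 = 83·111 + 60 ≡ 60 (mod 111).

87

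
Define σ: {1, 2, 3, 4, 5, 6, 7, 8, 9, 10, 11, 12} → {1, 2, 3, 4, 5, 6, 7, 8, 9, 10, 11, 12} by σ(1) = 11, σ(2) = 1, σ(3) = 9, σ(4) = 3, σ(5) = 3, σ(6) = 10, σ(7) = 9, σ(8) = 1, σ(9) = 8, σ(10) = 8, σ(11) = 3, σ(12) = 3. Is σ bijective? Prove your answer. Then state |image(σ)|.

6

σ(4) = 3 = σ(5) with 4 ≠ 5, so σ is not injective, hence not bijective.
The image of σ is {1, 3, 8, 9, 10, 11}, which has 6 elements.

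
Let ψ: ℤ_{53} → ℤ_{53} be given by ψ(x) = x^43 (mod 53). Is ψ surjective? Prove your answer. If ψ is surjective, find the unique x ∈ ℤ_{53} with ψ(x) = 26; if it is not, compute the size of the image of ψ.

Since 53 is prime, the nonzero elements of ℤ_{53} form a cyclic group of order 52.
As gcd(43, 52) = 1, raising to the 43rd power is a bijection on this group: if x_1^43 ≡ x_2^43 then (x_1x_2^{−1})^43 = 1, and the only element of order dividing gcd(43, 52) = 1 is 1, so x_1 = x_2.
With ψ(0) = 0 this makes ψ injective on all of ℤ_{53}, hence bijective (finite equal-size domain and codomain). In particular ψ is surjective.
Since ψ is surjective, we find the preimage of 26. The inverse of x ↦ x^43 on (ℤ_{53})^× is x ↦ x^23, because 43·23 = 989 = 19·52 + 1 ≡ 1 (mod 52) and x^{52} = 1 for x ≠ 0 (Fermat). So ψ⁻¹(26) = 26^23 mod 53.
Repeated squaring mod 53: 26^1 ≡ 26, 26^2 ≡ 26² = 676 ≡ 40, 26^4 ≡ 40² = 1600 ≡ 10, 26^8 ≡ 10² = 100 ≡ 47, 26^16 ≡ 47² = 2209 ≡ 36. Since 23 = 16 + 4 + 2 + 1, 26^23 ≡ 36·10·40·26: 36·10 = 360 ≡ 42, then 42·40 = 1680 ≡ 37, then 37·26 = 962 ≡ 8. So 26^23 ≡ 8 (mod 53).
Hence ψ⁻¹(26) = 8.

8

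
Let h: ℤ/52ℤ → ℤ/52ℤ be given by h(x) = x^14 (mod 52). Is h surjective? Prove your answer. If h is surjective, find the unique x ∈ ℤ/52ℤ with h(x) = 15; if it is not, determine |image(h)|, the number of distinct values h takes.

14

h(12): Repeated squaring mod 52: 12^1 ≡ 12, 12^2 ≡ 12² = 144 ≡ 40, 12^4 ≡ 40² = 1600 ≡ 40, 12^8 ≡ 40² = 1600 ≡ 40. Since 14 = 8 + 4 + 2, 12^14 ≡ 40·40·40: 40·40 = 1600 ≡ 40, then 40·40 = 1600 ≡ 40. So 12^14 ≡ 40 (mod 52).
h(14): Repeated squaring mod 52: 14^1 ≡ 14, 14^2 ≡ 14² = 196 ≡ 40, 14^4 ≡ 40² = 1600 ≡ 40, 14^8 ≡ 40² = 1600 ≡ 40. Since 14 = 8 + 4 + 2, 14^14 ≡ 40·40·40: 40·40 = 1600 ≡ 40, then 40·40 = 1600 ≡ 40. So 14^14 ≡ 40 (mod 52).
So h(12) = h(14) = 40 while 12 ≠ 14, thus h is not injective.
A non-injective map from the 52-element set ℤ/52ℤ to itself takes at most 51 distinct values, so it cannot be surjective. Hence h is not surjective.
Since h is not surjective, we determine |image(h)|. Computing x^14 mod 52 for each x (by repeated squaring, reducing mod 52 at every step), the values h(0), h(1), …, h(51) are: 0, 1, 4, 9, 16, 25, 36, 49, 12, 29, 48, 17, 40, 13, 40, 17, 48, 29, 12, 49, 36, 25, 16, 9, 4, 1, 0, 1, 4, 9, 16, 25, 36, 49, 12, 29, 48, 17, 40, 13, 40, 17, 48, 29, 12, 49, 36, 25, 16, 9, 4, 1.
The distinct values are {0, 1, 4, 9, 12, 13, 16, 17, 25, 29, 36, 40, 48, 49}; there are 14 of them.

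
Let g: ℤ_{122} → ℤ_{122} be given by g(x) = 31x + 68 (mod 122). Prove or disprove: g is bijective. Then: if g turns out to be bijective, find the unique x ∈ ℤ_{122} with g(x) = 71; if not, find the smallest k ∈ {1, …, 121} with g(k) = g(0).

By definition, injectivity means: for all u, v in the domain, g(u) = g(v) implies u = v.
If g(u) = g(v), then 31u ≡ 31v (mod 122). Because gcd(31, 122) = 1, we may cancel 31 to get u ≡ v (mod 122).
We now compute 31⁻¹ mod 122 explicitly. Euclid's algorithm: 122 = 3·31 + 29, 31 = 1·29 + 2, 29 = 14·2 + 1; back-substituting gives 1 = 63·31 − 16·122, so 31⁻¹ ≡ 63 (mod 122).
For any y ∈ ℤ_{122}, x = 63(y − 68) mod 122 satisfies g(x) = 31·63(y − 68) + 68 ≡ y (since 31·63 ≡ 1 mod 122). So every y has a preimage.
Hence g is bijective.
Since g is bijective, we compute g⁻¹(71): solve 31x + 68 ≡ 71 (mod 122), i.e. 31x ≡ 3 (mod 122).
Multiplying by 31⁻¹ = 63 gives x ≡ 63·3 = 189 = 1·122 + 67 ≡ 67 (mod 122).
Check: g(67) = 31·67 + 68 = 2145 = 17·122 + 71 ≡ 71 (mod 122).

67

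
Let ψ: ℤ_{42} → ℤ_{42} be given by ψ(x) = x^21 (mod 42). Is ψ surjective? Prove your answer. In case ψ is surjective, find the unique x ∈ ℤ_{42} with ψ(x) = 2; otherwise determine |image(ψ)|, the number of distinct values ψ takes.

ψ(2): Repeated squaring mod 42: 2^1 ≡ 2, 2^2 ≡ 2² = 4, 2^4 ≡ 4² = 16, 2^8 ≡ 16² = 256 ≡ 4, 2^16 ≡ 4² = 16. Since 21 = 16 + 4 + 1, 2^21 ≡ 16·16·2: 16·16 = 256 ≡ 4, then 4·2 = 8. So 2^21 ≡ 8 (mod 42).
ψ(8): Repeated squaring mod 42: 8^1 ≡ 8, 8^2 ≡ 8² = 64 ≡ 22, 8^4 ≡ 22² = 484 ≡ 22, 8^8 ≡ 22² = 484 ≡ 22, 8^16 ≡ 22² = 484 ≡ 22. Since 21 = 16 + 4 + 1, 8^21 ≡ 22·22·8: 22·22 = 484 ≡ 22, then 22·8 = 176 ≡ 8. So 8^21 ≡ 8 (mod 42).
So ψ(2) = ψ(8) = 8 while 2 ≠ 8, so ψ is not injective.
A non-injective map from the 42-element set ℤ_{42} to itself takes at most 41 distinct values, so it cannot be surjective. So ψ is not surjective.
Since ψ is not surjective, we determine |image(ψ)|. Computing x^21 mod 42 for each x (by repeated squaring, reducing mod 42 at every step), the values ψ(0), ψ(1), …, ψ(41) are: 0, 1, 8, 27, 22, 41, 6, 7, 8, 15, 34, 29, 6, 13, 14, 15, 22, 41, 36, 13, 20, 21, 22, 29, 6, 1, 20, 27, 28, 29, 36, 13, 8, 27, 34, 35, 36, 1, 20, 15, 34, 41.
The distinct values are {0, 1, 6, 7, 8, 13, 14, 15, 20, 21, 22, 27, 28, 29, 34, 35, 36, 41}; there are 18 of them.

18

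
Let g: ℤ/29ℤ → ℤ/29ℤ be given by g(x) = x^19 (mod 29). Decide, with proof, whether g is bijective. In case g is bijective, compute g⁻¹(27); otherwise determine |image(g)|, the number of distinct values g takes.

21

Since 29 is prime, the nonzero elements of ℤ/29ℤ form a cyclic group of order 28.
As gcd(19, 28) = 1, raising to the 19th power is a bijection on this group: if u^19 ≡ v^19 then (uv^{−1})^19 = 1, and the only element of order dividing gcd(19, 28) = 1 is 1, so u = v.
With g(0) = 0 this makes g injective on all of ℤ/29ℤ, hence bijective (finite equal-size domain and codomain). In particular g is bijective.
Since g is bijective, we find the preimage of 27. The inverse of x ↦ x^19 on (ℤ/29ℤ)^× is x ↦ x^3, because 19·3 = 57 = 2·28 + 1 ≡ 1 (mod 28) and x^{28} = 1 for x ≠ 0 (Fermat). So g⁻¹(27) = 27^3 mod 29.
Repeated squaring mod 29: 27^1 ≡ 27, 27^2 ≡ 27² = 729 ≡ 4. Since 3 = 2 + 1, 27^3 ≡ 4·27: 4·27 = 108 ≡ 21. So 27^3 ≡ 21 (mod 29).
Hence g⁻¹(27) = 21.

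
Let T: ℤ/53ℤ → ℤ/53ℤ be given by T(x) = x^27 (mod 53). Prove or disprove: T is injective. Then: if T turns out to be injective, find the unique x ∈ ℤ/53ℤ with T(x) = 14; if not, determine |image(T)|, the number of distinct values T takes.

Since 53 is prime, the nonzero elements of ℤ/53ℤ form a cyclic group of order 52.
As gcd(27, 52) = 1, raising to the 27th power is a bijection on this group: if s^27 ≡ t^27 then (st^{−1})^27 = 1, and the only element of order dividing gcd(27, 52) = 1 is 1, so s = t.
With T(0) = 0 this makes T injective on all of ℤ/53ℤ, hence bijective (finite equal-size domain and codomain). In particular T is injective.
Since T is injective, we find the preimage of 14. The inverse of x ↦ x^27 on (ℤ/53ℤ)^× is x ↦ x^27, because 27·27 = 729 = 14·52 + 1 ≡ 1 (mod 52) and x^{52} = 1 for x ≠ 0 (Fermat). So T⁻¹(14) = 14^27 mod 53.
Repeated squaring mod 53: 14^1 ≡ 14, 14^2 ≡ 14² = 196 ≡ 37, 14^4 ≡ 37² = 1369 ≡ 44, 14^8 ≡ 44² = 1936 ≡ 28, 14^16 ≡ 28² = 784 ≡ 42. Since 27 = 16 + 8 + 2 + 1, 14^27 ≡ 42·28·37·14: 42·28 = 1176 ≡ 10, then 10·37 = 370 ≡ 52, then 52·14 = 728 ≡ 39. So 14^27 ≡ 39 (mod 53).
Hence T⁻¹(14) = 39.

39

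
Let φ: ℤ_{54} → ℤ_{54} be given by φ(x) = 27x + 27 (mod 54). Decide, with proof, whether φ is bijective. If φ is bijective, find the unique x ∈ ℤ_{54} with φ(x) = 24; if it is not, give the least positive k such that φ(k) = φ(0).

We have gcd(27, 54) = 27 > 1. Taking s = 0 and t = 2: φ(0) = 27 and φ(2) = 27·2 + 27 = 81 ≡ 27 (mod 54).
So φ(0) = φ(2) while 0 ≠ 2, thus φ is not injective, hence not bijective.
Since φ is not bijective, we find the least positive k with φ(k) = φ(0): this means 27k ≡ 0 (mod 54), i.e. 54 ∣ 27k. Since gcd(27, 54) = 27, dividing through by 27 this holds exactly when 2 ∣ k.
The smallest positive such k is 2.

2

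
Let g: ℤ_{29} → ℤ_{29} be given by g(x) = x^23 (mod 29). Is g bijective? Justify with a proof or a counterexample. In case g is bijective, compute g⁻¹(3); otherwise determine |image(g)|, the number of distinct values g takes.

Since 29 is prime, the nonzero elements of ℤ_{29} form a cyclic group of order 28.
As gcd(23, 28) = 1, raising to the 23rd power is a bijection on this group: if x_1^23 ≡ x_2^23 then (x_1x_2^{−1})^23 = 1, and the only element of order dividing gcd(23, 28) = 1 is 1, so x_1 = x_2.
With g(0) = 0 this makes g injective on all of ℤ_{29}, hence bijective (finite equal-size domain and codomain). In particular g is bijective.
Since g is bijective, we find the preimage of 3. The inverse of x ↦ x^23 on (ℤ_{29})^× is x ↦ x^11, because 23·11 = 253 = 9·28 + 1 ≡ 1 (mod 28) and x^{28} = 1 for x ≠ 0 (Fermat). So g⁻¹(3) = 3^11 mod 29.
Repeated squaring mod 29: 3^1 ≡ 3, 3^2 ≡ 3² = 9, 3^4 ≡ 9² = 81 ≡ 23, 3^8 ≡ 23² = 529 ≡ 7. Since 11 = 8 + 2 + 1, 3^11 ≡ 7·9·3: 7·9 = 63 ≡ 5, then 5·3 = 15. So 3^11 ≡ 15 (mod 29).
Hence g⁻¹(3) = 15.

15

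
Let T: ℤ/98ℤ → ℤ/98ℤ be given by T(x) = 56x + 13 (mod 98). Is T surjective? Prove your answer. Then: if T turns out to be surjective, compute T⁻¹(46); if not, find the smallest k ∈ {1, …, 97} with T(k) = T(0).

7

Since gcd(56, 98) = 14, we have 56x ≡ 0 (mod 14) for all x, so T(x) ≡ 13 (mod 14).
But 0 ≢ 13 (mod 14), so 0 ∈ ℤ/98ℤ has no preimage. Thus T is not surjective.
Since T is not surjective, we find the least positive k with T(k) = T(0): this means 56k ≡ 0 (mod 98), i.e. 98 ∣ 56k. Since gcd(56, 98) = 14, dividing through by 14 this holds exactly when 7 ∣ 4k, and as gcd(4, 7) = 1, exactly when 7 ∣ k.
The smallest positive such k is 7.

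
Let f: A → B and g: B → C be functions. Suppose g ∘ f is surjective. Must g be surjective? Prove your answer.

surjective

Let c ∈ C. Since g ∘ f is surjective, some a ∈ A has g(f(a)) = c. Then b = f(a) ∈ B satisfies g(b) = c. So g is surjective.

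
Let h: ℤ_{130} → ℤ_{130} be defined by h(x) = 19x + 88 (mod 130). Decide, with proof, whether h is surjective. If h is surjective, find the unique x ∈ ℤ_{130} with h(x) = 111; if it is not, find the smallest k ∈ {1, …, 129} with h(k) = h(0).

97

Since gcd(19, 130) = 1, 19 is invertible modulo 130. Euclid's algorithm: 130 = 6·19 + 16, 19 = 1·16 + 3, 16 = 5·3 + 1; back-substituting gives 1 = 89·19 − 13·130, so 19⁻¹ ≡ 89 (mod 130).
For any y ∈ ℤ_{130}, x = 89(y − 88) mod 130 satisfies h(x) = 19·89(y − 88) + 88 ≡ y (since 19·89 ≡ 1 mod 130). So every y has a preimage.
Hence h is surjective.
Since h is surjective, we find h⁻¹(111): we need 19x ≡ 111 − 88 ≡ 23 (mod 130). Using 19⁻¹ = 89: x ≡ 89·23 = 2047 = 15·130 + 97, so x = 97.
Check: h(97) = 19·97 + 88 = 1931 = 14·130 + 111 ≡ 111 (mod 130).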